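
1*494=494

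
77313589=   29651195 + 47662394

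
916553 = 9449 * 97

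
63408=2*31704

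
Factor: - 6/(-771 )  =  2/257=2^1*257^( - 1)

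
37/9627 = 37/9627 = 0.00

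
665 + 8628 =9293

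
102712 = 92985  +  9727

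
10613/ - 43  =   - 247 +8/43 = - 246.81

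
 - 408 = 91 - 499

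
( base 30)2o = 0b1010100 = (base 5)314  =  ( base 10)84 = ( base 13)66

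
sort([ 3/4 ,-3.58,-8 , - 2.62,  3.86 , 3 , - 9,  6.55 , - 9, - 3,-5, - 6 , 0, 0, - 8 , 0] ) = [ - 9 , - 9,-8, - 8, - 6, - 5, - 3.58, - 3, - 2.62,0 , 0 , 0, 3/4, 3, 3.86, 6.55]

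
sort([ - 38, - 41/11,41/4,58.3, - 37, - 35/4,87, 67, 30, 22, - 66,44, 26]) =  [ - 66 ,-38 , - 37,-35/4, - 41/11, 41/4 , 22,26,30,44,58.3,67,87]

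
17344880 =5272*3290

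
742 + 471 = 1213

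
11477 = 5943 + 5534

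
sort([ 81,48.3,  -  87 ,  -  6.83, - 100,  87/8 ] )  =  [-100, - 87,  -  6.83,87/8 , 48.3,81 ] 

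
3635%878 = 123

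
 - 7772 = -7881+109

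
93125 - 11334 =81791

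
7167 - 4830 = 2337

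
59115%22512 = 14091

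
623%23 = 2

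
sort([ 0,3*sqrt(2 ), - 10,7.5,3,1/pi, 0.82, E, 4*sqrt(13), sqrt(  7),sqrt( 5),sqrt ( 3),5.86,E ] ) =[ - 10, 0,1/pi,0.82,sqrt( 3 ),sqrt(5 ),sqrt(7),E,E,3 , 3*sqrt( 2),5.86 , 7.5,4*sqrt(13)]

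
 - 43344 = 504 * (  -  86) 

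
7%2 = 1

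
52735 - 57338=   -  4603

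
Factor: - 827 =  - 827^1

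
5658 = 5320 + 338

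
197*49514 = 9754258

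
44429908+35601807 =80031715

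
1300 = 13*100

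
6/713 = 6/713 = 0.01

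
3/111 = 1/37= 0.03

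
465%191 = 83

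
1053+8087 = 9140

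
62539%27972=6595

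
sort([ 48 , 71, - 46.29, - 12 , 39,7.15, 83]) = [-46.29, - 12,7.15, 39 , 48,71, 83]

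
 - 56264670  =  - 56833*990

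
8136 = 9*904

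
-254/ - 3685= 254/3685 =0.07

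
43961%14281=1118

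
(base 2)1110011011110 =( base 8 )16336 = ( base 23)dm7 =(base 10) 7390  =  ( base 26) AO6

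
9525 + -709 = 8816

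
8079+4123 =12202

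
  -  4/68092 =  - 1+17022/17023 =- 0.00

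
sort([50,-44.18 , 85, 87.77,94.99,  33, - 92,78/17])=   [-92, - 44.18, 78/17, 33, 50, 85, 87.77,  94.99 ]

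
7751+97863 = 105614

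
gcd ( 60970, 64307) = 1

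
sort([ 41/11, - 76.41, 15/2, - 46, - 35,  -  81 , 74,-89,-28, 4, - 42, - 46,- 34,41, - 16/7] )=[- 89, - 81, - 76.41, - 46, - 46,-42,-35, - 34, - 28, - 16/7, 41/11,  4, 15/2, 41, 74 ] 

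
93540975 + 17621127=111162102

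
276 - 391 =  - 115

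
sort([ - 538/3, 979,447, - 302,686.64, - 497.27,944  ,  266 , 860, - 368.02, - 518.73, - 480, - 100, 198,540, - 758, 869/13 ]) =[ - 758, - 518.73,-497.27, - 480, - 368.02, - 302, - 538/3, - 100, 869/13, 198 , 266,  447, 540, 686.64, 860,944,979]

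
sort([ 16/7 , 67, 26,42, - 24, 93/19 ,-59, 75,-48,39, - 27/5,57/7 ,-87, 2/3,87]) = [ - 87,  -  59, - 48,  -  24,-27/5, 2/3,16/7, 93/19 , 57/7,26,39, 42, 67 , 75,  87]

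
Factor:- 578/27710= - 17/815 = - 5^( - 1)*17^1*163^( - 1 )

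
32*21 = 672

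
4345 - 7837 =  - 3492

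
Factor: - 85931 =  - 85931^1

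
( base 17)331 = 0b1110010111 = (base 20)25j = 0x397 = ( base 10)919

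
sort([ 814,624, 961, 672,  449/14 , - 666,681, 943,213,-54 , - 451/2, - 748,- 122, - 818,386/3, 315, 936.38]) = [ - 818 , - 748 , - 666,-451/2, - 122, - 54, 449/14,  386/3,213, 315,  624, 672, 681, 814,936.38 , 943, 961 ]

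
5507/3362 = 5507/3362 = 1.64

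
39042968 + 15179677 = 54222645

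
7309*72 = 526248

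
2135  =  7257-5122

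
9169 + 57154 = 66323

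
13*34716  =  451308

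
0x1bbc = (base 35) 5RU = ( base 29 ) 8CO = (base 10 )7100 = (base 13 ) 3302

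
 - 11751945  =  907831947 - 919583892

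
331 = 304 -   -  27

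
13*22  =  286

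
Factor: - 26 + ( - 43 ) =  - 69 = -3^1*23^1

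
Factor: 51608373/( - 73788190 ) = - 2^(-1 )*3^1*5^( - 1)*7^( - 1)*53^( - 1)* 19889^ (-1)*17202791^1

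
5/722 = 5/722 = 0.01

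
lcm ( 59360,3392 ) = 118720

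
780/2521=780/2521  =  0.31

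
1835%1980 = 1835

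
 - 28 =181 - 209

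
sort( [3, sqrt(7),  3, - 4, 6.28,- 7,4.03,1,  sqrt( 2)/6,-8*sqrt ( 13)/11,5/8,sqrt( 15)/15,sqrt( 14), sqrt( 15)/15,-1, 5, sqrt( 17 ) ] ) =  [ - 7 , - 4,-8*sqrt( 13)/11,  -  1 , sqrt( 2)/6,sqrt( 15) /15, sqrt( 15)/15, 5/8,  1, sqrt(7 ),3,3  ,  sqrt( 14),4.03, sqrt(17) , 5,6.28 ]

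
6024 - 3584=2440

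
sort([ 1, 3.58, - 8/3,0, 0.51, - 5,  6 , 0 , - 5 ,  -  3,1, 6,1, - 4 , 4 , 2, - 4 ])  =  [-5, - 5, - 4, - 4, - 3, - 8/3, 0,0, 0.51, 1 , 1,  1,2, 3.58,4 , 6, 6 ]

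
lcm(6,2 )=6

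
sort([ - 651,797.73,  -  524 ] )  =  [ - 651,-524,797.73]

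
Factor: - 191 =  - 191^1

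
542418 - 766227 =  - 223809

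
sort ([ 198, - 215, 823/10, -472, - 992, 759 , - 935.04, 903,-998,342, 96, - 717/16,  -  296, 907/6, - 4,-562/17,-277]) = [ - 998, - 992, - 935.04 , - 472,-296,  -  277,  -  215, - 717/16, - 562/17,-4, 823/10, 96,  907/6,198, 342, 759,903]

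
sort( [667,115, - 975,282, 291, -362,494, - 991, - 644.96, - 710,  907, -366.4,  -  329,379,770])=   [ - 991, - 975, - 710, - 644.96,-366.4,-362,-329, 115,282, 291,379,494,667,770, 907] 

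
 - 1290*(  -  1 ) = 1290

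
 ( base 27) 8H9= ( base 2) 1100010011100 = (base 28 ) 810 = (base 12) 3790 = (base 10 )6300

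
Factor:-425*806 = -2^1*5^2*13^1*17^1*31^1 =- 342550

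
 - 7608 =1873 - 9481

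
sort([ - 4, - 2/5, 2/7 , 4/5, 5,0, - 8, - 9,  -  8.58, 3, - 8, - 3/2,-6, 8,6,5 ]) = [ - 9, - 8.58, - 8,-8, - 6, -4 ,  -  3/2, - 2/5,0, 2/7, 4/5, 3,  5 , 5, 6, 8 ] 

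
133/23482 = 133/23482 = 0.01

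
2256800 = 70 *32240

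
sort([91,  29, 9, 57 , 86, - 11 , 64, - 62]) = [ - 62,  -  11 , 9,  29,57,64, 86 , 91] 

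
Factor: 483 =3^1*7^1*23^1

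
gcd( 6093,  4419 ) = 9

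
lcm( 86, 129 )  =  258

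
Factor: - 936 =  - 2^3*3^2*13^1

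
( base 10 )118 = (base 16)76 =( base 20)5I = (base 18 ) 6a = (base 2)1110110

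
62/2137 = 62/2137 = 0.03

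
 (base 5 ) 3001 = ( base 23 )g8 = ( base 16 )178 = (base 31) C4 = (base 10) 376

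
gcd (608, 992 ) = 32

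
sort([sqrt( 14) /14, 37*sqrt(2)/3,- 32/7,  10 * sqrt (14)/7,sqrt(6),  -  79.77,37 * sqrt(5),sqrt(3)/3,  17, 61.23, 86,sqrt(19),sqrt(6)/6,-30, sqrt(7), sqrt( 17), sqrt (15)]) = [ - 79.77, - 30 , - 32/7,sqrt(14 ) /14,sqrt(6) /6 , sqrt( 3 ) /3 , sqrt(6), sqrt(7),sqrt(15), sqrt( 17), sqrt( 19 ), 10*sqrt(14)/7, 17,37*sqrt(2) /3, 61.23,  37*sqrt(5), 86 ] 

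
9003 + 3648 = 12651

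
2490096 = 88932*28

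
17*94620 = 1608540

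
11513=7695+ 3818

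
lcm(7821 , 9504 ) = 750816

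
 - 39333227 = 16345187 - 55678414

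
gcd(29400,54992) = 56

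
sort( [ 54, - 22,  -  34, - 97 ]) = [ -97 , - 34, - 22 , 54]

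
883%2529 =883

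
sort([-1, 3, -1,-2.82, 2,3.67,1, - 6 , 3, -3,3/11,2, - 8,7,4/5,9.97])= [ - 8 ,-6  , - 3, -2.82, - 1, - 1,3/11,4/5,1,2,2 , 3,  3,3.67,7, 9.97 ]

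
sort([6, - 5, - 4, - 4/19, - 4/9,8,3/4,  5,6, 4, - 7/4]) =[-5 , - 4, - 7/4, - 4/9, - 4/19, 3/4,4,5, 6,6,8]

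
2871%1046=779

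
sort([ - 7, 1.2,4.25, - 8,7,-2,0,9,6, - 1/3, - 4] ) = [  -  8, -7,-4, - 2 , - 1/3, 0, 1.2,  4.25, 6  ,  7, 9]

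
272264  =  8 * 34033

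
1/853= 1/853   =  0.00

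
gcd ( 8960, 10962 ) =14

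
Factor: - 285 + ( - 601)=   -  2^1*443^1 = - 886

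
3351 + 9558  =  12909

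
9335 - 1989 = 7346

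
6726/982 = 6  +  417/491 = 6.85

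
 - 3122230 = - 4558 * 685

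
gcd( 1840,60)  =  20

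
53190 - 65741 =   -  12551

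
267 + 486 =753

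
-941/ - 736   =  941/736  =  1.28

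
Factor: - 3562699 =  - 7^1 *508957^1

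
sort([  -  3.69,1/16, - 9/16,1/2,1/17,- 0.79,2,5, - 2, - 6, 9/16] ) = [-6, - 3.69, - 2, - 0.79, - 9/16, 1/17, 1/16,  1/2,9/16,2,5 ]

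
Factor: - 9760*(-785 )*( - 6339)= - 48566882400= - 2^5*3^1*5^2*61^1*157^1* 2113^1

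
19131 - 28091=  - 8960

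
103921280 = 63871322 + 40049958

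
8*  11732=93856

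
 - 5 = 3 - 8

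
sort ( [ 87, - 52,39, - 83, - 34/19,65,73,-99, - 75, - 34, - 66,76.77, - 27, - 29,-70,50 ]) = [ -99, - 83,-75  , -70, - 66,  -  52 ,-34, -29, - 27, - 34/19,39,50,65,73,76.77,87] 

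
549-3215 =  - 2666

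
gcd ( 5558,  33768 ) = 14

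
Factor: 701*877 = 701^1*877^1=614777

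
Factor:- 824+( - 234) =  -1058 = -2^1 *23^2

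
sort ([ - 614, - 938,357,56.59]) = [ - 938, - 614,  56.59,357 ]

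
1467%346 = 83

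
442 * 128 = 56576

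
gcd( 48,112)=16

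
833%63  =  14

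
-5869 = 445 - 6314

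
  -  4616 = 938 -5554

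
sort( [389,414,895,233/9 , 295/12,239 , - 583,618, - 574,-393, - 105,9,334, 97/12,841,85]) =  [ - 583, - 574,-393 , - 105,97/12,9,295/12,233/9,85,239,334 , 389,  414,618,841, 895] 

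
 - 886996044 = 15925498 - 902921542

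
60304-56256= 4048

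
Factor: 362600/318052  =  2^1*  5^2*7^1*307^(-1 )  =  350/307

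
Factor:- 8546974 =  - 2^1*263^1*16249^1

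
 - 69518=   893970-963488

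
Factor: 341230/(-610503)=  - 2^1 * 3^( - 1)*5^1*197^( - 1) * 1033^ ( - 1) * 34123^1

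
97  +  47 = 144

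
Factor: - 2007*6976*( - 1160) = 16240965120=2^9 * 3^2*5^1*29^1*  109^1 * 223^1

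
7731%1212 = 459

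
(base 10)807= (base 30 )qr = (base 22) 1ef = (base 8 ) 1447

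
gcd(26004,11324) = 4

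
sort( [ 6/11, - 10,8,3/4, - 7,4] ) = [-10, - 7,6/11,3/4,4, 8] 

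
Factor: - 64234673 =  -64234673^1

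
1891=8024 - 6133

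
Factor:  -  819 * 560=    - 458640 = - 2^4* 3^2*5^1*7^2*13^1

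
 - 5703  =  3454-9157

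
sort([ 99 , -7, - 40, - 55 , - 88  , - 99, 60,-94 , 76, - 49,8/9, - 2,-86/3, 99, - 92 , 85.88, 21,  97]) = [ - 99,-94, - 92, - 88 , - 55,-49, - 40, - 86/3,- 7,-2, 8/9,21, 60 , 76,  85.88,97,99,99 ] 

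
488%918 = 488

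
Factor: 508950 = 2^1*3^3*5^2*13^1*29^1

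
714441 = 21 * 34021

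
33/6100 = 33/6100 = 0.01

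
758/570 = 379/285 = 1.33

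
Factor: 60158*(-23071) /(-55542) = 693952609/27771 =3^( - 1)*7^1*4297^1*9257^ (-1)*23071^1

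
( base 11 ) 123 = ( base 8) 222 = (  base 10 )146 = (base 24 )62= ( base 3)12102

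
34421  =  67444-33023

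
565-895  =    -  330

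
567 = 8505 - 7938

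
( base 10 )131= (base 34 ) 3T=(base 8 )203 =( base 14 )95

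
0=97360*0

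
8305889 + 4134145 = 12440034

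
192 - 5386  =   - 5194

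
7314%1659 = 678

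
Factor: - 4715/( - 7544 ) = 2^( - 3)*5^1 = 5/8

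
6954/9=2318/3=772.67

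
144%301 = 144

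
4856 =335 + 4521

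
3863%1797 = 269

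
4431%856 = 151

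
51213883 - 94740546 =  - 43526663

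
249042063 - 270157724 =  -  21115661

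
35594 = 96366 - 60772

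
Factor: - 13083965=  - 5^1*17^1 * 153929^1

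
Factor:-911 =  - 911^1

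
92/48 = 23/12  =  1.92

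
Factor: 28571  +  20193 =2^2*73^1*167^1 = 48764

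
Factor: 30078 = 2^1*3^3*557^1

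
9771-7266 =2505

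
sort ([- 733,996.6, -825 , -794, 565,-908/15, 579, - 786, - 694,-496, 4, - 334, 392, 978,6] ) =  [-825,-794,-786, - 733,  -  694,  -  496,-334, - 908/15,4, 6,  392,565, 579, 978,996.6 ] 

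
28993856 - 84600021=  - 55606165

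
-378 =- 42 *9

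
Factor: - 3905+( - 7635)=- 11540 = - 2^2*5^1*577^1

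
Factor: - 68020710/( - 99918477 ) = 2^1*3^( - 1) * 5^1 * 769^( - 1)*1061^1*2137^1*14437^ (-1) = 22673570/33306159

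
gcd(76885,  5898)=1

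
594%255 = 84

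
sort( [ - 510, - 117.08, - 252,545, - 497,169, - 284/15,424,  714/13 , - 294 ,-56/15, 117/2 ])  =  [ -510, - 497, - 294,  -  252 , - 117.08, - 284/15, - 56/15, 714/13, 117/2, 169,424,545]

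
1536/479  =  3+99/479 =3.21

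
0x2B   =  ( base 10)43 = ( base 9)47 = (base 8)53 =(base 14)31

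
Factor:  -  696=-2^3*3^1*29^1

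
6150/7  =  6150/7 = 878.57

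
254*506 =128524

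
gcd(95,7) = 1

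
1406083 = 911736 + 494347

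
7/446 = 7/446 = 0.02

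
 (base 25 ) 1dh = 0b1111000111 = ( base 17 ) 35f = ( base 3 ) 1022211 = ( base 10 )967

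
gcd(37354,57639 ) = 1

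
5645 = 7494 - 1849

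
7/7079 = 7/7079 = 0.00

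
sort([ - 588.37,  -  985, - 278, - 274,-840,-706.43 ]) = [ - 985, - 840, - 706.43 , - 588.37, - 278, - 274]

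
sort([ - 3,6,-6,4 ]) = [  -  6, - 3, 4,6]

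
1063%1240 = 1063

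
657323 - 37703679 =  -37046356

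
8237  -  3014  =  5223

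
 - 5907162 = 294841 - 6202003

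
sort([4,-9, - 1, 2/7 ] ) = [ - 9, - 1, 2/7, 4 ] 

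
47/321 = 47/321 = 0.15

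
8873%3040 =2793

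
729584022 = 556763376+172820646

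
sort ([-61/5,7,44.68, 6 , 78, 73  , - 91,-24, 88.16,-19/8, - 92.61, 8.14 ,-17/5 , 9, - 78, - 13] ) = [ - 92.61, -91,-78,-24, - 13, - 61/5,-17/5,-19/8,6,7, 8.14,9,44.68,73,78,88.16 ]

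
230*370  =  85100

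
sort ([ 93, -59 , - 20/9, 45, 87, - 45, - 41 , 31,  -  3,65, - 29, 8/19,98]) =[  -  59, - 45,  -  41, - 29,- 3 , - 20/9,8/19,31,  45 , 65, 87,  93,  98 ] 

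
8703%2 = 1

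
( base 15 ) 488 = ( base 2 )10000000100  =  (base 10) 1028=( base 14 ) 536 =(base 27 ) 1B2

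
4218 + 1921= 6139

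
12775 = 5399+7376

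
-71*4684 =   -  332564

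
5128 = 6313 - 1185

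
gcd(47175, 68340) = 255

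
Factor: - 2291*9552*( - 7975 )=174521965200= 2^4 * 3^1* 5^2* 11^1 * 29^2*79^1 * 199^1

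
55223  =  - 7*( - 7889)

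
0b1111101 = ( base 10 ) 125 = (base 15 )85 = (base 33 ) 3q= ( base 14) 8D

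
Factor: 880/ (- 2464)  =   - 2^( - 1)*5^1*7^(-1)= -5/14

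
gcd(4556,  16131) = 1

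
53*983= 52099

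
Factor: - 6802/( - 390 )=3401/195 = 3^(-1)*5^(- 1 )*13^(  -  1) * 19^1*179^1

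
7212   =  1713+5499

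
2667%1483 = 1184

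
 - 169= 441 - 610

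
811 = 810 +1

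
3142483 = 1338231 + 1804252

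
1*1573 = 1573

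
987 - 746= 241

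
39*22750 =887250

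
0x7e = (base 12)A6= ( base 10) 126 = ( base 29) 4A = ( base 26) 4M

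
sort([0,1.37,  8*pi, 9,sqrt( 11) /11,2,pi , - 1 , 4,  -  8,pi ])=[ - 8, - 1,0,sqrt ( 11)/11,1.37, 2,pi, pi,4, 9,8*pi ] 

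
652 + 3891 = 4543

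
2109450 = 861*2450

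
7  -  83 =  - 76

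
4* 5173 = 20692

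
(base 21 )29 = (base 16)33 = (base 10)51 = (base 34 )1H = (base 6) 123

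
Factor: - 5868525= - 3^1 * 5^2*13^2*463^1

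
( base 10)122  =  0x7a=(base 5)442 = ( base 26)4I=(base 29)46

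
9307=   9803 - 496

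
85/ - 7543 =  - 85/7543= -0.01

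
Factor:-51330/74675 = -354/515 = - 2^1*3^1*5^( - 1)*59^1*103^( - 1 ) 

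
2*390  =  780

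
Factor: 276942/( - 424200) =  - 457/700 = - 2^( - 2) * 5^( - 2 )*7^(- 1 )*457^1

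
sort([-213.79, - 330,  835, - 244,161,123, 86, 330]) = [-330, - 244, - 213.79,86, 123,161 , 330,835] 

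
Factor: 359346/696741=442/857 = 2^1*13^1*17^1 * 857^(-1 ) 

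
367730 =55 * 6686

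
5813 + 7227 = 13040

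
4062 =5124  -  1062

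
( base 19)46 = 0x52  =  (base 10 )82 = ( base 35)2C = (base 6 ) 214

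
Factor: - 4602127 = -41^1*112247^1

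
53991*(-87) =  - 4697217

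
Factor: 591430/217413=710/261= 2^1*3^(-2)*5^1*29^( - 1 )*71^1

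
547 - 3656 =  - 3109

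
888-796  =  92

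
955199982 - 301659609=653540373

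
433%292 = 141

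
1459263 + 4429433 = 5888696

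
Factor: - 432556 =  - 2^2*108139^1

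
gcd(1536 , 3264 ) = 192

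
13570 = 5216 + 8354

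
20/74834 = 10/37417=   0.00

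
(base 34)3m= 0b1111100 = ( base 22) 5E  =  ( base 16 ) 7c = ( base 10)124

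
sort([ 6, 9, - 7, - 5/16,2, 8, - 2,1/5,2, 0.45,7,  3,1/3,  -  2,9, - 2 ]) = [ - 7, - 2,-2, - 2,-5/16,1/5, 1/3,0.45, 2,2, 3, 6,7,8,  9,9 ]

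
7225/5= 1445 = 1445.00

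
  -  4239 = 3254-7493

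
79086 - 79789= - 703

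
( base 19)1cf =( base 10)604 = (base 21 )17g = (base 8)1134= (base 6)2444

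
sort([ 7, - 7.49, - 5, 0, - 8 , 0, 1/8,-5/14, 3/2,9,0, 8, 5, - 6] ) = [ - 8 , - 7.49, - 6, -5,-5/14, 0, 0,0, 1/8, 3/2, 5 , 7, 8,9] 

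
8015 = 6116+1899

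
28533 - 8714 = 19819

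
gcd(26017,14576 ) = 1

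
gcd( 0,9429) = 9429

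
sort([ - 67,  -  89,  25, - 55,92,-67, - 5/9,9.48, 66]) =[ - 89,-67,-67, - 55, - 5/9,9.48,25, 66 , 92]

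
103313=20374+82939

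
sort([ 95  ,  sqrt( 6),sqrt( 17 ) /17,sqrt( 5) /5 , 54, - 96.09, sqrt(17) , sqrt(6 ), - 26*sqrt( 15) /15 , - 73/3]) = [ - 96.09, - 73/3, - 26*sqrt( 15 )/15,  sqrt ( 17 )/17 , sqrt(5)/5,sqrt( 6) , sqrt(6 ),  sqrt( 17), 54,95]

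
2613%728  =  429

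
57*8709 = 496413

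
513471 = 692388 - 178917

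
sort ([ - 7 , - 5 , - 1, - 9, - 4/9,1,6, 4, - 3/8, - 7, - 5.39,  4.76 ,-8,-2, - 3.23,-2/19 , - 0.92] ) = [ - 9, - 8,-7, - 7, - 5.39,  -  5, - 3.23, - 2, - 1, - 0.92, - 4/9 , - 3/8, - 2/19,  1, 4,4.76,  6 ]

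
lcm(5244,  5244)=5244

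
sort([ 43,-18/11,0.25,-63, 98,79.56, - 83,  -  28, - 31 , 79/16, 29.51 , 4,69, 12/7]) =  [-83, - 63 ,-31,- 28,-18/11, 0.25,  12/7,4,79/16, 29.51, 43, 69,79.56, 98]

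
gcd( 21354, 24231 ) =3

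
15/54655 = 3/10931  =  0.00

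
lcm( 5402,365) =27010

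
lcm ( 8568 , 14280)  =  42840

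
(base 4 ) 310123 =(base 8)6433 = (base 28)47N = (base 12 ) 1B37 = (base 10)3355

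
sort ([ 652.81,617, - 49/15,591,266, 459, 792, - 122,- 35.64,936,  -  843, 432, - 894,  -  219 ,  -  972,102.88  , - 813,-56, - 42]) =[-972 ,-894,-843 ,  -  813,-219, - 122, - 56, -42,  -  35.64,-49/15, 102.88,  266, 432 , 459, 591,617, 652.81, 792,936 ] 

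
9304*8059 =74980936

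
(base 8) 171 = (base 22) 5B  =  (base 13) 94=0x79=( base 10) 121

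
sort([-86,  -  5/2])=[ - 86 ,  -  5/2]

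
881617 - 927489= - 45872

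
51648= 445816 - 394168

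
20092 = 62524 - 42432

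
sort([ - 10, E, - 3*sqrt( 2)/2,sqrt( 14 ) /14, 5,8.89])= [  -  10 , - 3*sqrt ( 2) /2,sqrt( 14 )/14, E,  5,8.89]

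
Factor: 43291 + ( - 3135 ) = 40156 = 2^2*10039^1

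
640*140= 89600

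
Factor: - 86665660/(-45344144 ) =2^( - 2)* 5^1*17^1*  1259^( - 1)*2251^( - 1 )*254899^1   =  21666415/11336036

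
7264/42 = 3632/21 = 172.95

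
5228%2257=714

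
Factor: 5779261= 47^1 * 122963^1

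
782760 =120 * 6523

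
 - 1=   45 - 46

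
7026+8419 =15445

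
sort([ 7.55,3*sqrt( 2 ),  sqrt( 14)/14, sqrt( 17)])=[ sqrt( 14) /14,sqrt( 17),  3*sqrt( 2), 7.55]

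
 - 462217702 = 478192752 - 940410454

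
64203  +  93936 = 158139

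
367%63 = 52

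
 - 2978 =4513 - 7491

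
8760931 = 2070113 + 6690818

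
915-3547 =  - 2632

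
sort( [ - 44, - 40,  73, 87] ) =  [ - 44, - 40, 73,87 ] 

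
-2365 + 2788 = 423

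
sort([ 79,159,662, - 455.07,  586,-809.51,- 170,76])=[ - 809.51, - 455.07,- 170 , 76, 79,159, 586, 662]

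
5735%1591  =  962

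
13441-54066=-40625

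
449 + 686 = 1135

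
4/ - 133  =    -  4/133 =- 0.03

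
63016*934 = 58856944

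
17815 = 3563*5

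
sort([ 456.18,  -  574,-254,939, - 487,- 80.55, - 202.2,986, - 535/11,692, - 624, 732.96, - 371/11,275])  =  [-624, - 574,-487, - 254, - 202.2,  -  80.55,-535/11, - 371/11, 275,456.18, 692,732.96,939, 986] 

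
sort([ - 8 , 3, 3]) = [ - 8,3, 3 ] 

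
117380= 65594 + 51786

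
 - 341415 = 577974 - 919389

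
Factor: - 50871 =-3^1*31^1*547^1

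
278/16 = 139/8 = 17.38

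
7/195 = 7/195 = 0.04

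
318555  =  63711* 5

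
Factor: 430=2^1*5^1*43^1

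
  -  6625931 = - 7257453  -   - 631522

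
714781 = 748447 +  - 33666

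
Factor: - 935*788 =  - 2^2* 5^1*11^1*17^1*197^1=- 736780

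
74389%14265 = 3064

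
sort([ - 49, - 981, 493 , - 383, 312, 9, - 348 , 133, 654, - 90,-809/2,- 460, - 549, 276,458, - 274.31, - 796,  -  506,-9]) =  [ - 981 , - 796 , - 549 ,-506, - 460, - 809/2, - 383,-348,-274.31,-90, - 49, - 9,9,  133,276, 312 , 458, 493,654 ]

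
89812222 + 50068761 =139880983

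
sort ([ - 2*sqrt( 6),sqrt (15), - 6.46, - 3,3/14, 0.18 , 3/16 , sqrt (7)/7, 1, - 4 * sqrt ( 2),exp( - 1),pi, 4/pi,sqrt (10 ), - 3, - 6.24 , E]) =[ - 6.46, - 6.24 , - 4 * sqrt( 2 ), - 2*sqrt(6), - 3 ,-3,0.18, 3/16,  3/14 , exp (  -  1 ),sqrt(7 ) /7, 1 , 4/pi, E, pi,sqrt(10),sqrt(15)] 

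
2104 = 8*263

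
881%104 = 49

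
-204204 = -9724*21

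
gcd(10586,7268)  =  158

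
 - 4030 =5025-9055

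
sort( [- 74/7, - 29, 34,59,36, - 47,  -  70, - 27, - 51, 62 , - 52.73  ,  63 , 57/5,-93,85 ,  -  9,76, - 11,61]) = [  -  93, - 70, - 52.73, - 51,-47, - 29,-27,  -  11, - 74/7,-9, 57/5 , 34, 36, 59, 61, 62,63, 76,85]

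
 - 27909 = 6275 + -34184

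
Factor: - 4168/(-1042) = 2^2 = 4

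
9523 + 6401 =15924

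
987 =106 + 881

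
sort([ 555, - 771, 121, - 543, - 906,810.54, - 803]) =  [ - 906,  -  803, - 771, - 543, 121 , 555, 810.54]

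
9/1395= 1/155 = 0.01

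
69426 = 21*3306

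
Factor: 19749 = 3^1*29^1*227^1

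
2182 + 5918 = 8100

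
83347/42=83347/42 =1984.45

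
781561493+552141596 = 1333703089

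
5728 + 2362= 8090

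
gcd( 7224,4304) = 8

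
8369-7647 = 722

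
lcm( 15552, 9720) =77760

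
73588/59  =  1247+15/59 =1247.25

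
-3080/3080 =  - 1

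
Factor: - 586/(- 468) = 293/234 = 2^( - 1) * 3^( - 2)*13^( - 1)* 293^1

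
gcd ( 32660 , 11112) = 4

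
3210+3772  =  6982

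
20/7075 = 4/1415 = 0.00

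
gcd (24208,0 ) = 24208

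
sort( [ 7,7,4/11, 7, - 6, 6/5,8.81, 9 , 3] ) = [ - 6, 4/11, 6/5, 3,7, 7,7 , 8.81, 9 ] 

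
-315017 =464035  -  779052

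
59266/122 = 485 + 48/61 = 485.79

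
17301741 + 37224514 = 54526255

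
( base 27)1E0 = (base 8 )2123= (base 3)1112000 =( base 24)1m3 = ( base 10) 1107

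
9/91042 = 9/91042 = 0.00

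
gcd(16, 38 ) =2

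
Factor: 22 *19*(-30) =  - 12540 = - 2^2* 3^1 * 5^1*11^1*19^1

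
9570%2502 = 2064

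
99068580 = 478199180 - 379130600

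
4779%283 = 251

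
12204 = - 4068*( - 3 ) 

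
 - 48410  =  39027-87437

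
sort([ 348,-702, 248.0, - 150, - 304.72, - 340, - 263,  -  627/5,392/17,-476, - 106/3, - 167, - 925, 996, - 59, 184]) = [ - 925,- 702 , - 476,-340,-304.72,  -  263, - 167, - 150,  -  627/5, - 59, - 106/3,  392/17,184,248.0, 348, 996 ]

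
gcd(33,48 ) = 3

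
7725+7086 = 14811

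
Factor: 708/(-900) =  - 59/75 = -  3^( -1)*5^ (-2 )*59^1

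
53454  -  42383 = 11071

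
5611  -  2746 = 2865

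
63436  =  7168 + 56268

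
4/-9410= -1 + 4703/4705= -0.00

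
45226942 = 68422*661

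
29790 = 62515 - 32725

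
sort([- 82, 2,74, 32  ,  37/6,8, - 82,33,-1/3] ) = [ - 82,  -  82, - 1/3, 2,37/6, 8,  32,33, 74]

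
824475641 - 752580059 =71895582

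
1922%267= 53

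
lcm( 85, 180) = 3060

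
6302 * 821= 5173942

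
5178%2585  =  8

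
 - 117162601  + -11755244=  - 128917845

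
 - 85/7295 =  - 17/1459 = - 0.01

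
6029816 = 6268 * 962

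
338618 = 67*5054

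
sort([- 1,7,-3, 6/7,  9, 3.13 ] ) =[  -  3,  -  1, 6/7,3.13,7, 9 ] 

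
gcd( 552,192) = 24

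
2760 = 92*30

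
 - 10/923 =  - 1 + 913/923 = - 0.01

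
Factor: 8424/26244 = 26/81=2^1*3^( - 4 )*13^1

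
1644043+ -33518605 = - 31874562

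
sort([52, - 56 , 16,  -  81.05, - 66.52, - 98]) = [ - 98, - 81.05 ,- 66.52, - 56,16, 52]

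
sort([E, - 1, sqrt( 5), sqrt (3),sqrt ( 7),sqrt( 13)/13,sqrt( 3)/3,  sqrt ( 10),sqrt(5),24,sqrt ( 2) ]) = [ - 1,sqrt (13) /13,sqrt(3)/3,sqrt( 2), sqrt( 3), sqrt ( 5 ), sqrt(5),sqrt(  7),E, sqrt( 10),24 ]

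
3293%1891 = 1402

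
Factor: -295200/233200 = - 738/583 = -  2^1*3^2*11^ ( - 1)*41^1* 53^( - 1 )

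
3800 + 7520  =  11320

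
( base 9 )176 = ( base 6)410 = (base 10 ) 150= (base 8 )226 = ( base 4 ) 2112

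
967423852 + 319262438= 1286686290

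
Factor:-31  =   - 31^1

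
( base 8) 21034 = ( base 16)221C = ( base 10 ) 8732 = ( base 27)bqb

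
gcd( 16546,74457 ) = 8273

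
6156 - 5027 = 1129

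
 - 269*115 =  - 30935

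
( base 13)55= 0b1000110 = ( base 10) 70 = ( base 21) 37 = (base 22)34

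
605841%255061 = 95719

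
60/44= 15/11 = 1.36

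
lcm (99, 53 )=5247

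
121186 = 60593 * 2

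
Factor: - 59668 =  - 2^2*7^1 * 2131^1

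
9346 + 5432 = 14778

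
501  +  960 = 1461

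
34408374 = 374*92001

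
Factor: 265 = 5^1 * 53^1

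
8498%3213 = 2072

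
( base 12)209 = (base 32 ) 99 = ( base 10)297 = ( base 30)9r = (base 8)451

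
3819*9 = 34371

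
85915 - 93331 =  -7416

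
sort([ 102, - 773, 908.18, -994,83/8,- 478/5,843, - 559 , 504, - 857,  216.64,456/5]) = [ - 994, - 857, - 773, - 559, - 478/5 , 83/8,456/5 , 102, 216.64,504,843, 908.18]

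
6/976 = 3/488=0.01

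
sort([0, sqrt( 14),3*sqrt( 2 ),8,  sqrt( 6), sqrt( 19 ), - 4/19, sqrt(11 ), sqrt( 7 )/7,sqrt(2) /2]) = [ - 4/19, 0 , sqrt( 7 )/7,  sqrt( 2 ) /2, sqrt( 6 ),sqrt (11), sqrt(14),3 * sqrt( 2 ),sqrt( 19 ), 8] 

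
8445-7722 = 723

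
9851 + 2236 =12087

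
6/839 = 6/839= 0.01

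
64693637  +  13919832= 78613469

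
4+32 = 36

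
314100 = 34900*9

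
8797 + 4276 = 13073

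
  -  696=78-774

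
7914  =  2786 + 5128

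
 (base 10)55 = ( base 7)106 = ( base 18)31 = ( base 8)67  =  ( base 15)3A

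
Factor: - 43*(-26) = 1118 = 2^1 * 13^1*43^1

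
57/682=57/682 = 0.08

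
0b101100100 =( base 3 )111012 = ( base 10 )356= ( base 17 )13G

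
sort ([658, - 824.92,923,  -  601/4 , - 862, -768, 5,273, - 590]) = [ - 862,-824.92, - 768,-590, - 601/4,5, 273, 658, 923 ] 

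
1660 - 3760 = -2100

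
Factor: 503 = 503^1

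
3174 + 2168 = 5342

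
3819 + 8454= 12273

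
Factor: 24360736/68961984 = 761273/2155062 = 2^( - 1)*3^ ( - 1 ) * 7^( - 1)*13^ ( - 1 )*19^1*103^1 * 389^1*3947^( - 1) 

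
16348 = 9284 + 7064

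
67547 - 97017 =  - 29470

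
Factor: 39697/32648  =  2^(-3)*11^(  -  1)*107^1 = 107/88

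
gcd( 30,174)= 6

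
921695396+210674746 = 1132370142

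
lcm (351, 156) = 1404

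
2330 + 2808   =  5138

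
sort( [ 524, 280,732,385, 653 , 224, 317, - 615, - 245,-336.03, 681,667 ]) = [-615, - 336.03, - 245, 224,280, 317, 385, 524, 653, 667,681,732]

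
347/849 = 347/849= 0.41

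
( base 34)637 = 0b1101110000101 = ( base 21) fka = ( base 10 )7045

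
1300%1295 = 5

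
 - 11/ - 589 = 11/589 = 0.02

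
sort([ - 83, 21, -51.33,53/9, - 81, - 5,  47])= [ - 83, - 81, - 51.33, -5, 53/9, 21,47]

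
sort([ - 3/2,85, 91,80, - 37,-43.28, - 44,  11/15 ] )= [-44, - 43.28 ,  -  37, - 3/2 , 11/15 , 80, 85,91]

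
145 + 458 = 603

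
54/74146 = 27/37073 = 0.00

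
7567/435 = 17 + 172/435 = 17.40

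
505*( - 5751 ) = -2904255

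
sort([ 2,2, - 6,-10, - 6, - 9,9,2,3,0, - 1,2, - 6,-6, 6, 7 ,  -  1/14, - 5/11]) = [-10, - 9, - 6, - 6,-6,-6, - 1,-5/11, - 1/14,  0,2 , 2,2, 2,3, 6,  7 , 9 ]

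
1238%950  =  288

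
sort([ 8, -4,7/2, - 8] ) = [ - 8, - 4 , 7/2,8 ]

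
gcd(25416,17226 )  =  18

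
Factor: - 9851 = -9851^1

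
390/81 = 4 + 22/27 = 4.81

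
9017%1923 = 1325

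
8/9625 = 8/9625=0.00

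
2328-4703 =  - 2375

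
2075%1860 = 215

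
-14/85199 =  -  14/85199 = - 0.00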